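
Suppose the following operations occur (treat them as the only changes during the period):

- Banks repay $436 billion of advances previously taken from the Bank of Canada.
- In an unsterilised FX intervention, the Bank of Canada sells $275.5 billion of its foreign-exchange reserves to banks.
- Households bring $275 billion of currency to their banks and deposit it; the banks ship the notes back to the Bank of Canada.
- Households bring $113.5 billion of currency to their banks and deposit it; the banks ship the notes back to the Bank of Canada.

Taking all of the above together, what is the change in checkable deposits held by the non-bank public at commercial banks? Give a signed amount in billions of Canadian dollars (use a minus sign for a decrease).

Bank of Canada balance sheet:
  Assets:      Loans to banks −$436B, Foreign assets −$275.5B
  Liabilities: Bank reserves −$323B, Currency in circulation −$388.5B
Commercial banking system:
  Assets:      Reserves at CB −$323B, Foreign assets +$275.5B
  Liabilities: Checkable deposits +$388.5B, Borrowings from CB −$436B
So the change in checkable deposits held by the non-bank public at commercial banks is +$388.5 billion.

+$388.5 billion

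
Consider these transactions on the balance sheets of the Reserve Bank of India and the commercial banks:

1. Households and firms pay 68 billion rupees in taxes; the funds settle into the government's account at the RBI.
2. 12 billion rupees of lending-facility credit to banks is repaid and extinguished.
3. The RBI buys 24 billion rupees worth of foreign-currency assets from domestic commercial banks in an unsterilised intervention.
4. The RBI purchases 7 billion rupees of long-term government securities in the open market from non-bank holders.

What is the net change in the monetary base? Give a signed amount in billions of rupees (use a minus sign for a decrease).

-49 billion

Government account inflow 68 billion rupees: reserves shift to a non-base liability → −68B.
Discount-window repayment 12 billion rupees: RBI balance sheet contracts → −12B.
FX purchase 24 billion rupees: RBI balance sheet expands → +24B.
Asset purchase (from non-banks) 7 billion rupees: RBI balance sheet expands → +7B.
Net: −68 − 12 + 24 + 7 = -49 billion.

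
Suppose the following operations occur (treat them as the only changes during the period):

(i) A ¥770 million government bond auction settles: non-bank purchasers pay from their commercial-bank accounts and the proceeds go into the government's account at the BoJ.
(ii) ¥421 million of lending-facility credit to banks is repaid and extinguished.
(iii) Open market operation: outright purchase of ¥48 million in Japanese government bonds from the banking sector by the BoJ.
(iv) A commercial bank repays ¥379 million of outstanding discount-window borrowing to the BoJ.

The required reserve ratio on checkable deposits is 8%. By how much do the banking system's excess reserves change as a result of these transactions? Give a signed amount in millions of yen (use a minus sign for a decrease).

Government account inflow ¥770 million: reserves −¥770M, deposits −¥770M.
Discount-window repayment ¥421 million: reserves −¥421M, deposits 0.
OMO purchase (from banks) ¥48 million: reserves +¥48M, deposits 0.
Discount-window repayment ¥379 million: reserves −¥379M, deposits 0.
Totals: Δreserves = −¥1522M, Δdeposits = −¥770M.
Δrequired reserves = 8% × −¥770M = −¥61.6M.
Δexcess reserves = Δreserves − Δrequired = −¥1522M − (−¥61.6M) = -¥1460.4 million.

-¥1460.4 million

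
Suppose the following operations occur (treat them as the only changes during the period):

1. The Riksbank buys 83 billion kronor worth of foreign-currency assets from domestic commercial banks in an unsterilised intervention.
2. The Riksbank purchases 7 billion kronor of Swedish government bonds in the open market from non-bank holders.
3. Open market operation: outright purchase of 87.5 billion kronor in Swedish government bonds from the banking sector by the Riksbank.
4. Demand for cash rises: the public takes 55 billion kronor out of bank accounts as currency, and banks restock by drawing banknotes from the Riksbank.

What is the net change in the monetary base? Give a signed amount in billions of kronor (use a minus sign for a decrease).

+177.5 billion

FX purchase 83 billion kronor: Riksbank balance sheet expands → +83B.
Asset purchase (from non-banks) 7 billion kronor: Riksbank balance sheet expands → +7B.
OMO purchase (from banks) 87.5 billion kronor: Riksbank balance sheet expands → +87.5B.
Currency withdrawal 55 billion kronor: just a shift between currency and reserves — both are base money → 0.
Net: 83 + 7 + 87.5 + 0 = +177.5 billion.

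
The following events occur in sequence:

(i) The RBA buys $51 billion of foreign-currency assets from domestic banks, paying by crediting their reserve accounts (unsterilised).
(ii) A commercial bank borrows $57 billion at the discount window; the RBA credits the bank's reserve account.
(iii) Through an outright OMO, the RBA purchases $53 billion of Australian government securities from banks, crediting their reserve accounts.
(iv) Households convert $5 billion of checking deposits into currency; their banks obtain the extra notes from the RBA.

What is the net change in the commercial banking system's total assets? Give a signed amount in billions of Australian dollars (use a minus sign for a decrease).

+$52 billion

RBA balance sheet:
  Assets:      Securities +$53B, Loans to banks +$57B, Foreign assets +$51B
  Liabilities: Bank reserves +$156B, Currency in circulation +$5B
Commercial banking system:
  Assets:      Reserves at CB +$156B, Securities −$53B, Foreign assets −$51B
  Liabilities: Checkable deposits −$5B, Borrowings from CB +$57B
Change in total bank assets = +$52 billion.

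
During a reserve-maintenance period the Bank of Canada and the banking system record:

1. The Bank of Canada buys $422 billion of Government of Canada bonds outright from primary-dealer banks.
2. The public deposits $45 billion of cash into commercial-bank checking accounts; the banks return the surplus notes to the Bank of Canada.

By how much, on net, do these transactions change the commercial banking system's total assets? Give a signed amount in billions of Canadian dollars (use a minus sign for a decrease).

+$45 billion

Bank of Canada balance sheet:
  Assets:      Securities +$422B
  Liabilities: Bank reserves +$467B, Currency in circulation −$45B
Commercial banking system:
  Assets:      Reserves at CB +$467B, Securities −$422B
  Liabilities: Checkable deposits +$45B
Change in total bank assets = +$45 billion.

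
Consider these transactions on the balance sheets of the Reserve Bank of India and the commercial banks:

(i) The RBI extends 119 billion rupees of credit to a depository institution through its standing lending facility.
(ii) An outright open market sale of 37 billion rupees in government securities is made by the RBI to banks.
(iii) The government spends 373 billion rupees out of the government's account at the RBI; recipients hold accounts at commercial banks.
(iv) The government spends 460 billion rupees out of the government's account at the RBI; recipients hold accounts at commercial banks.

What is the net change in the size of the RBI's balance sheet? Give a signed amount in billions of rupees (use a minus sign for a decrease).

+82 billion

Discount-window loan 119 billion rupees: an RBI asset is acquired → +119B.
OMO sale (to banks) 37 billion rupees: an RBI asset is shed → −37B.
Government spending 373 billion rupees: only the composition of liabilities changes → 0.
Government spending 460 billion rupees: only the composition of liabilities changes → 0.
Net: 119 − 37 + 0 + 0 = +82 billion.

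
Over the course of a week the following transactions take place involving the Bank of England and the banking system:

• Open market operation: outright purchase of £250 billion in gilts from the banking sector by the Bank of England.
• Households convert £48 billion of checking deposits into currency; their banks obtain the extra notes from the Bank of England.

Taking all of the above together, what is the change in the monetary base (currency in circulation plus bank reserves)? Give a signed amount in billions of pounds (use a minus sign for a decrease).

+£250 billion

Bank of England balance sheet:
  Assets:      Securities +£250B
  Liabilities: Bank reserves +£202B, Currency in circulation +£48B
Commercial banking system:
  Assets:      Reserves at CB +£202B, Securities −£250B
  Liabilities: Checkable deposits −£48B
Monetary base = currency + reserves: +£48B + (+£202B) = +£250 billion.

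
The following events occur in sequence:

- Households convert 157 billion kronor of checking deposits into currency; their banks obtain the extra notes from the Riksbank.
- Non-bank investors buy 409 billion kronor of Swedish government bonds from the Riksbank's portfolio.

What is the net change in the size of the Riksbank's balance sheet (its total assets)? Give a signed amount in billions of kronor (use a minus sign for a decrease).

-409 billion

Currency withdrawal 157 billion kronor: only the composition of liabilities changes → 0.
Asset sale (to non-banks) 409 billion kronor: a Riksbank asset is shed → −409B.
Net: 0 − 409 = -409 billion.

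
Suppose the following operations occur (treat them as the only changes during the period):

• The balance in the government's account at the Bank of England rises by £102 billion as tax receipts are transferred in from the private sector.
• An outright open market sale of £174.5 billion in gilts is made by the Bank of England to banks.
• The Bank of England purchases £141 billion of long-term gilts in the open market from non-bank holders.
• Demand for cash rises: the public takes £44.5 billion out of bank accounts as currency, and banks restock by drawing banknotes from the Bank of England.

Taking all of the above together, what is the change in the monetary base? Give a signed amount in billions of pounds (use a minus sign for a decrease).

-£135.5 billion

Government account inflow £102 billion: reserves shift to a non-base liability → −£102B.
OMO sale (to banks) £174.5 billion: Bank of England balance sheet contracts → −£174.5B.
Asset purchase (from non-banks) £141 billion: Bank of England balance sheet expands → +£141B.
Currency withdrawal £44.5 billion: just a shift between currency and reserves — both are base money → 0.
Net: −102 − 174.5 + 141 + 0 = -£135.5 billion.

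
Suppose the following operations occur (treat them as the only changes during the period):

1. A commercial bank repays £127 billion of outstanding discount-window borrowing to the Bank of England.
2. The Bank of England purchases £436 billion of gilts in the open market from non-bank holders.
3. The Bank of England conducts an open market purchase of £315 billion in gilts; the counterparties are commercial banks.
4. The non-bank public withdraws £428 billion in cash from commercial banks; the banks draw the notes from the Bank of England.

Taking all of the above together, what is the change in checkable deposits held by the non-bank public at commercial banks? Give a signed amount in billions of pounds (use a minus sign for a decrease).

Bank of England balance sheet:
  Assets:      Securities +£751B, Loans to banks −£127B
  Liabilities: Bank reserves +£196B, Currency in circulation +£428B
Commercial banking system:
  Assets:      Reserves at CB +£196B, Securities −£315B
  Liabilities: Checkable deposits +£8B, Borrowings from CB −£127B
So the change in checkable deposits held by the non-bank public at commercial banks is +£8 billion.

+£8 billion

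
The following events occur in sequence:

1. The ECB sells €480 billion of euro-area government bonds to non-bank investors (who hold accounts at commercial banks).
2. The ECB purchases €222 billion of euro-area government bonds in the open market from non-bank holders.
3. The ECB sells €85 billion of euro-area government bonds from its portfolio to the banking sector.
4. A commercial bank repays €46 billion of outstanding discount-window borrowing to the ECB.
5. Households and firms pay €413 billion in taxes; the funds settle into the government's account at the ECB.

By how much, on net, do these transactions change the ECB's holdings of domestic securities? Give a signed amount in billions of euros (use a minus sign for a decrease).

Asset sale (to non-banks) €480 billion: securities removed from the ECB's portfolio → −€480B.
Asset purchase (from non-banks) €222 billion: securities added to the ECB's portfolio → +€222B.
OMO sale (to banks) €85 billion: securities removed from the ECB's portfolio → −€85B.
Discount-window repayment €46 billion: the ECB's securities portfolio is untouched → 0.
Government account inflow €413 billion: the ECB's securities portfolio is untouched → 0.
Net: −480 + 222 − 85 + 0 + 0 = -€343 billion.

-€343 billion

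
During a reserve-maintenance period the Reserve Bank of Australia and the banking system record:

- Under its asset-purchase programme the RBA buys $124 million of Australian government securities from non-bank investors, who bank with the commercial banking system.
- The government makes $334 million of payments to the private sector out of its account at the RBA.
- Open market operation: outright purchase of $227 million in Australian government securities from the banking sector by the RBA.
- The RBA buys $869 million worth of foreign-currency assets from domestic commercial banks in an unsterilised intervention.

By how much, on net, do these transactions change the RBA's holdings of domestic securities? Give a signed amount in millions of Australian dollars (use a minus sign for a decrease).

RBA balance sheet:
  Assets:      Securities +$351M, Foreign assets +$869M
  Liabilities: Bank reserves +$1554M, Government deposits −$334M
Commercial banking system:
  Assets:      Reserves at CB +$1554M, Securities −$227M, Foreign assets −$869M
  Liabilities: Checkable deposits +$458M
So the change in the RBA's holdings of domestic securities is +$351 million.

+$351 million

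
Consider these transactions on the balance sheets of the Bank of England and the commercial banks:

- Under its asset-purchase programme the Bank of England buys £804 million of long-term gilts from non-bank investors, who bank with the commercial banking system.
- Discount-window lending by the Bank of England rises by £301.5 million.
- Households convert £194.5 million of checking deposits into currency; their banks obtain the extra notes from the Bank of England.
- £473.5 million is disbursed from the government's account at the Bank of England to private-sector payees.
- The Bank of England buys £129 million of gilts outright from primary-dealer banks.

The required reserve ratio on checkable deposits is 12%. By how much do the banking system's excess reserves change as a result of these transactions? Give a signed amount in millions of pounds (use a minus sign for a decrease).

+£1383.54 million

Asset purchase (from non-banks) £804 million: reserves +£804M, deposits +£804M.
Discount-window loan £301.5 million: reserves +£301.5M, deposits 0.
Currency withdrawal £194.5 million: reserves −£194.5M, deposits −£194.5M.
Government spending £473.5 million: reserves +£473.5M, deposits +£473.5M.
OMO purchase (from banks) £129 million: reserves +£129M, deposits 0.
Totals: Δreserves = +£1513.5M, Δdeposits = +£1083M.
Δrequired reserves = 12% × +£1083M = +£129.96M.
Δexcess reserves = Δreserves − Δrequired = +£1513.5M − (+£129.96M) = +£1383.54 million.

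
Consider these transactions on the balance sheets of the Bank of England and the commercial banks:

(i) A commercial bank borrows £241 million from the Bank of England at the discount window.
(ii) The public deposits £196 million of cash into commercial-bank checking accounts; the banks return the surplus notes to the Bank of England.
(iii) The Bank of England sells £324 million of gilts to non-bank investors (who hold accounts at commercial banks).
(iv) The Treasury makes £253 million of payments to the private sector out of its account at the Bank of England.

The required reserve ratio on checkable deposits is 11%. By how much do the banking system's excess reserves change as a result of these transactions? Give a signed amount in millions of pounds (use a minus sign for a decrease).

Discount-window loan £241 million: reserves +£241M, deposits 0.
Currency deposit £196 million: reserves +£196M, deposits +£196M.
Asset sale (to non-banks) £324 million: reserves −£324M, deposits −£324M.
Government spending £253 million: reserves +£253M, deposits +£253M.
Totals: Δreserves = +£366M, Δdeposits = +£125M.
Δrequired reserves = 11% × +£125M = +£13.75M.
Δexcess reserves = Δreserves − Δrequired = +£366M − (+£13.75M) = +£352.25 million.

+£352.25 million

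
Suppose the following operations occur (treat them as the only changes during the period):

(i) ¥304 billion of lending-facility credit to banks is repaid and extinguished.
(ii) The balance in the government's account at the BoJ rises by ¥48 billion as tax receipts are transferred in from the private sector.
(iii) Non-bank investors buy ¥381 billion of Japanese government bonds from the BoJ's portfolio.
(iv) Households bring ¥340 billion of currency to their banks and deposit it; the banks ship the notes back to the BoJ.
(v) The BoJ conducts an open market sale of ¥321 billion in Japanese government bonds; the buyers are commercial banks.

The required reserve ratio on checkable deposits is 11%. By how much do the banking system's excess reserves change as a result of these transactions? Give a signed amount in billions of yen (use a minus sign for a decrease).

-¥704.21 billion

Discount-window repayment ¥304 billion: reserves −¥304B, deposits 0.
Government account inflow ¥48 billion: reserves −¥48B, deposits −¥48B.
Asset sale (to non-banks) ¥381 billion: reserves −¥381B, deposits −¥381B.
Currency deposit ¥340 billion: reserves +¥340B, deposits +¥340B.
OMO sale (to banks) ¥321 billion: reserves −¥321B, deposits 0.
Totals: Δreserves = −¥714B, Δdeposits = −¥89B.
Δrequired reserves = 11% × −¥89B = −¥9.79B.
Δexcess reserves = Δreserves − Δrequired = −¥714B − (−¥9.79B) = -¥704.21 billion.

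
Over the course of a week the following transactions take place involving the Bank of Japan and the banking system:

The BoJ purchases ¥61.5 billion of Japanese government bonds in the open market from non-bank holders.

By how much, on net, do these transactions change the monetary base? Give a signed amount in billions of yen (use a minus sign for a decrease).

+¥61.5 billion

BoJ balance sheet:
  Assets:      Securities +¥61.5B
  Liabilities: Bank reserves +¥61.5B
Commercial banking system:
  Assets:      Reserves at CB +¥61.5B
  Liabilities: Checkable deposits +¥61.5B
Monetary base = currency + reserves: 0 + (+¥61.5B) = +¥61.5 billion.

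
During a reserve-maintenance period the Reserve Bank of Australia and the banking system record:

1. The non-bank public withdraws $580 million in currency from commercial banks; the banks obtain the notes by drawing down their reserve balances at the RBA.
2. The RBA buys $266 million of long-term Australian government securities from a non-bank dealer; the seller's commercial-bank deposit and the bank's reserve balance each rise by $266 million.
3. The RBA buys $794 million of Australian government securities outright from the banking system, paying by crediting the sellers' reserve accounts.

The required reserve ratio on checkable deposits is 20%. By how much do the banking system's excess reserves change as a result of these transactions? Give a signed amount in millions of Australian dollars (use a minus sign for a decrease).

+$542.8 million

Currency withdrawal $580 million: reserves −$580M, deposits −$580M.
Asset purchase (from non-banks) $266 million: reserves +$266M, deposits +$266M.
OMO purchase (from banks) $794 million: reserves +$794M, deposits 0.
Totals: Δreserves = +$480M, Δdeposits = −$314M.
Δrequired reserves = 20% × −$314M = −$62.8M.
Δexcess reserves = Δreserves − Δrequired = +$480M − (−$62.8M) = +$542.8 million.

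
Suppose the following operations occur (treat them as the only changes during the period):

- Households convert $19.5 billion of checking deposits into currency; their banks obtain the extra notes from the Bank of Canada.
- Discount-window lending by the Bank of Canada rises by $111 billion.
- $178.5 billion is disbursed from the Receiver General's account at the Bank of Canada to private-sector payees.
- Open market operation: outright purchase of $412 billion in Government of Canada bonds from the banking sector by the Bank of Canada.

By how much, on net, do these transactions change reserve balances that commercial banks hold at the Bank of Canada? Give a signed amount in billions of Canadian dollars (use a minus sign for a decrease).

+$682 billion

Currency withdrawal $19.5 billion: banks swap reserves for currency → −$19.5B.
Discount-window loan $111 billion: the loan is credited to the bank's reserve account → +$111B.
Government spending $178.5 billion: government payments flow into bank reserve accounts → +$178.5B.
OMO purchase (from banks) $412 billion: the Bank of Canada pays by crediting reserve accounts → +$412B.
Net: −19.5 + 111 + 178.5 + 412 = +$682 billion.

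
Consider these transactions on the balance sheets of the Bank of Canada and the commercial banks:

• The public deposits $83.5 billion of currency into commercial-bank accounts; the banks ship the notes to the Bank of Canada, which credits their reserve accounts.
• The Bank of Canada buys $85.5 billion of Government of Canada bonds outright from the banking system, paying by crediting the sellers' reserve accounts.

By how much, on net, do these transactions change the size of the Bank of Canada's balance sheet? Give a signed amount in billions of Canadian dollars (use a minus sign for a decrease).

+$85.5 billion

Currency deposit $83.5 billion: only the composition of liabilities changes → 0.
OMO purchase (from banks) $85.5 billion: a Bank of Canada asset is acquired → +$85.5B.
Net: 0 + 85.5 = +$85.5 billion.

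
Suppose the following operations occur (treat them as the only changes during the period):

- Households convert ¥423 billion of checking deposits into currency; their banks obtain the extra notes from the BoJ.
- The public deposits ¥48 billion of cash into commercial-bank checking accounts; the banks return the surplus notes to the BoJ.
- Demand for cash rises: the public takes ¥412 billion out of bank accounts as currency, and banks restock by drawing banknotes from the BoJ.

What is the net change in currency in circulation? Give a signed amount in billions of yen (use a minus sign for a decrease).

BoJ balance sheet:
  Assets:      no change
  Liabilities: Bank reserves −¥787B, Currency in circulation +¥787B
Commercial banking system:
  Assets:      Reserves at CB −¥787B
  Liabilities: Checkable deposits −¥787B
So the change in currency in circulation is +¥787 billion.

+¥787 billion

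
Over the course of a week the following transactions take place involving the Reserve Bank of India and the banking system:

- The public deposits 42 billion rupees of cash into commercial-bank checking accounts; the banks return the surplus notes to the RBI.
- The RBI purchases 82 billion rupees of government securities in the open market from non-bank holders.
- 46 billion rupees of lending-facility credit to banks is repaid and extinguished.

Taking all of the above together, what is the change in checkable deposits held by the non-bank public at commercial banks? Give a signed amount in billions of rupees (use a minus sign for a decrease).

Currency deposit 42 billion rupees: non-bank counterparties' bank balances rise → +42B.
Asset purchase (from non-banks) 82 billion rupees: non-bank counterparties' bank balances rise → +82B.
Discount-window repayment 46 billion rupees: the counterparty is a bank, so public deposits are unchanged → 0.
Net: 42 + 82 + 0 = +124 billion.

+124 billion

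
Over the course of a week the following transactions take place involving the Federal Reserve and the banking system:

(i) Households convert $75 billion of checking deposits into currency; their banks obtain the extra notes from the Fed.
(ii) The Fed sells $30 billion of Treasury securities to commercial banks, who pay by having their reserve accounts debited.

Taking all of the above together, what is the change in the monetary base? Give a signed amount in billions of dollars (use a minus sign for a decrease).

Fed balance sheet:
  Assets:      Securities −$30B
  Liabilities: Bank reserves −$105B, Currency in circulation +$75B
Monetary base = currency + reserves: +$75B + (−$105B) = -$30 billion.

-$30 billion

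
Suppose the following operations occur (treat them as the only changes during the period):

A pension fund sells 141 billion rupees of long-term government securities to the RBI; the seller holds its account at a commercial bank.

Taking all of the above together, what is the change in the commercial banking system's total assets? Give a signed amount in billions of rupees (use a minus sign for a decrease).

RBI balance sheet:
  Assets:      Securities +141B
  Liabilities: Bank reserves +141B
Commercial banking system:
  Assets:      Reserves at CB +141B
  Liabilities: Checkable deposits +141B
Change in total bank assets = +141 billion.

+141 billion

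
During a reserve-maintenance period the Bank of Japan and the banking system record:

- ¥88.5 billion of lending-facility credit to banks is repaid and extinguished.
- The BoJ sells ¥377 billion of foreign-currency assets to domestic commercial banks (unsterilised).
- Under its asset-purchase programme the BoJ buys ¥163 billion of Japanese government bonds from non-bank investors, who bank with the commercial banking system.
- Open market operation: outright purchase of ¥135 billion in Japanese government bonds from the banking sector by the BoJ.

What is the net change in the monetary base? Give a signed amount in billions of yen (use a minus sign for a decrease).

BoJ balance sheet:
  Assets:      Securities +¥298B, Loans to banks −¥88.5B, Foreign assets −¥377B
  Liabilities: Bank reserves −¥167.5B
Commercial banking system:
  Assets:      Reserves at CB −¥167.5B, Securities −¥135B, Foreign assets +¥377B
  Liabilities: Checkable deposits +¥163B, Borrowings from CB −¥88.5B
Monetary base = currency + reserves: 0 + (−¥167.5B) = -¥167.5 billion.

-¥167.5 billion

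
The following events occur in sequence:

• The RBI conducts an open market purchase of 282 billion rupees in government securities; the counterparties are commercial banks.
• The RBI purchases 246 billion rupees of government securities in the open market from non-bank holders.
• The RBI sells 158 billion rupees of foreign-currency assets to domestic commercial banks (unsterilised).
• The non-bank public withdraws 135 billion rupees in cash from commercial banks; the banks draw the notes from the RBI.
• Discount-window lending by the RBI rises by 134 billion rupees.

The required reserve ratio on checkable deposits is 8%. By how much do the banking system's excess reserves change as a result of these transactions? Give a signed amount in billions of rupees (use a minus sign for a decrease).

+360.12 billion

OMO purchase (from banks) 282 billion rupees: reserves +282B, deposits 0.
Asset purchase (from non-banks) 246 billion rupees: reserves +246B, deposits +246B.
FX sale 158 billion rupees: reserves −158B, deposits 0.
Currency withdrawal 135 billion rupees: reserves −135B, deposits −135B.
Discount-window loan 134 billion rupees: reserves +134B, deposits 0.
Totals: Δreserves = +369B, Δdeposits = +111B.
Δrequired reserves = 8% × +111B = +8.88B.
Δexcess reserves = Δreserves − Δrequired = +369B − (+8.88B) = +360.12 billion.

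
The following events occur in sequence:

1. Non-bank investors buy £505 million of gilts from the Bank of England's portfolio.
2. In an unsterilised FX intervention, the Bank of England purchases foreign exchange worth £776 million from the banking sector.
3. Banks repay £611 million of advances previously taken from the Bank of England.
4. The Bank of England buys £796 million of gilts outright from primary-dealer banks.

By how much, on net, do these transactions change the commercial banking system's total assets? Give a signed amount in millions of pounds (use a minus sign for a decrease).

Asset sale (to non-banks) £505 million: bank balance sheets shrink → −£505M.
FX purchase £776 million: just an asset swap on bank balance sheets → 0.
Discount-window repayment £611 million: bank balance sheets shrink → −£611M.
OMO purchase (from banks) £796 million: just an asset swap on bank balance sheets → 0.
Net: −505 + 0 − 611 + 0 = -£1116 million.

-£1116 million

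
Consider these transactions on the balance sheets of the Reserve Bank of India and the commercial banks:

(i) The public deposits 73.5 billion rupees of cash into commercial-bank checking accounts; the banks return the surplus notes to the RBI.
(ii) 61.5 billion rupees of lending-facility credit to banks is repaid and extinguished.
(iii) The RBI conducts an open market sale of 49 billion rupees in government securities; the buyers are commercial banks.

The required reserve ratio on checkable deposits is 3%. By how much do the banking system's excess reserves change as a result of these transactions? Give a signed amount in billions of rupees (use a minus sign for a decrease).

-39.205 billion

Currency deposit 73.5 billion rupees: reserves +73.5B, deposits +73.5B.
Discount-window repayment 61.5 billion rupees: reserves −61.5B, deposits 0.
OMO sale (to banks) 49 billion rupees: reserves −49B, deposits 0.
Totals: Δreserves = −37B, Δdeposits = +73.5B.
Δrequired reserves = 3% × +73.5B = +2.205B.
Δexcess reserves = Δreserves − Δrequired = −37B − (+2.205B) = -39.205 billion.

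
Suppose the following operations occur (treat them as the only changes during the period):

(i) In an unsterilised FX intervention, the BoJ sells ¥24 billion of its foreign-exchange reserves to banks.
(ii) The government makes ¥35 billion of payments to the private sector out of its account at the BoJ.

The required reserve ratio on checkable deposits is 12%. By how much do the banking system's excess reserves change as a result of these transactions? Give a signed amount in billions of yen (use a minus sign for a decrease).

+¥6.8 billion

FX sale ¥24 billion: reserves −¥24B, deposits 0.
Government spending ¥35 billion: reserves +¥35B, deposits +¥35B.
Totals: Δreserves = +¥11B, Δdeposits = +¥35B.
Δrequired reserves = 12% × +¥35B = +¥4.2B.
Δexcess reserves = Δreserves − Δrequired = +¥11B − (+¥4.2B) = +¥6.8 billion.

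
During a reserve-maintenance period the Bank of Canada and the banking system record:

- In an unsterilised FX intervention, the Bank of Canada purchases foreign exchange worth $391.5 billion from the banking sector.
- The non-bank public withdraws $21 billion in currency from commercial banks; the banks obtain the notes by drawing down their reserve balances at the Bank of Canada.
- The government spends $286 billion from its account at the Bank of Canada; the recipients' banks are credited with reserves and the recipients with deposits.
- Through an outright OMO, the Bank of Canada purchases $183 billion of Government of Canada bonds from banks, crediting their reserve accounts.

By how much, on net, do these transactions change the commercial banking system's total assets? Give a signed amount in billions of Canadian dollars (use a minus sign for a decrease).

Bank of Canada balance sheet:
  Assets:      Securities +$183B, Foreign assets +$391.5B
  Liabilities: Bank reserves +$839.5B, Currency in circulation +$21B, Government deposits −$286B
Commercial banking system:
  Assets:      Reserves at CB +$839.5B, Securities −$183B, Foreign assets −$391.5B
  Liabilities: Checkable deposits +$265B
Change in total bank assets = +$265 billion.

+$265 billion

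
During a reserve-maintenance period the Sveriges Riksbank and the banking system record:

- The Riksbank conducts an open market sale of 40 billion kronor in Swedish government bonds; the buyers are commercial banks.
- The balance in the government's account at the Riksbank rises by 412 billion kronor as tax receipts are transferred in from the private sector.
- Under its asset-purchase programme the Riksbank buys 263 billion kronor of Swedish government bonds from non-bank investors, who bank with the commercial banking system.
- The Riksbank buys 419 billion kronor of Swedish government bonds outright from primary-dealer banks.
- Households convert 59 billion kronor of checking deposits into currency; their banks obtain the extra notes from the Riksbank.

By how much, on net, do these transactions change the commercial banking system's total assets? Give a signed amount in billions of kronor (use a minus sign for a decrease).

-208 billion

OMO sale (to banks) 40 billion kronor: just an asset swap on bank balance sheets → 0.
Government account inflow 412 billion kronor: bank balance sheets shrink → −412B.
Asset purchase (from non-banks) 263 billion kronor: bank balance sheets expand → +263B.
OMO purchase (from banks) 419 billion kronor: just an asset swap on bank balance sheets → 0.
Currency withdrawal 59 billion kronor: bank balance sheets shrink → −59B.
Net: 0 − 412 + 263 + 0 − 59 = -208 billion.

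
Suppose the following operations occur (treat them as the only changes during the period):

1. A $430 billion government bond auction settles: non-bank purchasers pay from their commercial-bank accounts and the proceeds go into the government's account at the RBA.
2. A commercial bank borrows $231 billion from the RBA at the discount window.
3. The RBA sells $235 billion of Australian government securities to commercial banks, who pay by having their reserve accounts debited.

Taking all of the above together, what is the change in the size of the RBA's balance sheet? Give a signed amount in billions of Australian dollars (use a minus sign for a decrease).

-$4 billion

RBA balance sheet:
  Assets:      Securities −$235B, Loans to banks +$231B
  Liabilities: Bank reserves −$434B, Government deposits +$430B
Change in total RBA assets = -$4 billion.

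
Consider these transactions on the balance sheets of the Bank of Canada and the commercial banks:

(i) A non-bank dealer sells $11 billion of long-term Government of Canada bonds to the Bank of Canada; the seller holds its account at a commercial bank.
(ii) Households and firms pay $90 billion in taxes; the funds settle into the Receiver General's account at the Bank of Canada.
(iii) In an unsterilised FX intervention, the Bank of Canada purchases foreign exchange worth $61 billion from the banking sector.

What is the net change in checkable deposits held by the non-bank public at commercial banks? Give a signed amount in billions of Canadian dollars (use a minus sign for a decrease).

Asset purchase (from non-banks) $11 billion: non-bank counterparties' bank balances rise → +$11B.
Government account inflow $90 billion: non-bank counterparties' bank balances fall → −$90B.
FX purchase $61 billion: the counterparty is a bank, so public deposits are unchanged → 0.
Net: 11 − 90 + 0 = -$79 billion.

-$79 billion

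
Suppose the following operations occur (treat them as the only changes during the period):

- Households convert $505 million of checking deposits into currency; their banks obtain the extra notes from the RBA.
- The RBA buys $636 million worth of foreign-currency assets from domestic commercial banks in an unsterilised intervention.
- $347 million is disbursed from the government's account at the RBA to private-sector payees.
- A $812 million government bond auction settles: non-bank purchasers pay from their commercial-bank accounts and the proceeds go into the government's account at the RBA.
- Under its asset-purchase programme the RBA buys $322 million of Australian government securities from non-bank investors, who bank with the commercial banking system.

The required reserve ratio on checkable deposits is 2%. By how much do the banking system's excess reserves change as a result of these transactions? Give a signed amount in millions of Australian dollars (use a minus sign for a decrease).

Currency withdrawal $505 million: reserves −$505M, deposits −$505M.
FX purchase $636 million: reserves +$636M, deposits 0.
Government spending $347 million: reserves +$347M, deposits +$347M.
Government account inflow $812 million: reserves −$812M, deposits −$812M.
Asset purchase (from non-banks) $322 million: reserves +$322M, deposits +$322M.
Totals: Δreserves = −$12M, Δdeposits = −$648M.
Δrequired reserves = 2% × −$648M = −$12.96M.
Δexcess reserves = Δreserves − Δrequired = −$12M − (−$12.96M) = +$0.96 million.

+$0.96 million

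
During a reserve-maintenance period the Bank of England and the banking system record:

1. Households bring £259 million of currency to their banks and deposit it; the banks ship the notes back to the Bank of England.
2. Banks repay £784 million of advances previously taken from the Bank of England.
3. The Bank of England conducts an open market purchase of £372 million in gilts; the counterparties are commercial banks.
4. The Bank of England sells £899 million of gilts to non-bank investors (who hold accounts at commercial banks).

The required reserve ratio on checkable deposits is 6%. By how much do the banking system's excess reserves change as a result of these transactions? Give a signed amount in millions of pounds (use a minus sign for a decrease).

-£1013.6 million

Currency deposit £259 million: reserves +£259M, deposits +£259M.
Discount-window repayment £784 million: reserves −£784M, deposits 0.
OMO purchase (from banks) £372 million: reserves +£372M, deposits 0.
Asset sale (to non-banks) £899 million: reserves −£899M, deposits −£899M.
Totals: Δreserves = −£1052M, Δdeposits = −£640M.
Δrequired reserves = 6% × −£640M = −£38.4M.
Δexcess reserves = Δreserves − Δrequired = −£1052M − (−£38.4M) = -£1013.6 million.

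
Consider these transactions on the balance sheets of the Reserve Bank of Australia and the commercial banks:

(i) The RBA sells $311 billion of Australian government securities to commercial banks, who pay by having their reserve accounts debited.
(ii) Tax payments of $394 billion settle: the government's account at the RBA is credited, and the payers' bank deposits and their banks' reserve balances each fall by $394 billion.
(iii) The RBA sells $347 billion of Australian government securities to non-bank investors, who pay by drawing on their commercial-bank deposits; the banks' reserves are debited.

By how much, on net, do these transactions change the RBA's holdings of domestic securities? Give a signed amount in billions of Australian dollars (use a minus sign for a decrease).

-$658 billion

OMO sale (to banks) $311 billion: securities removed from the RBA's portfolio → −$311B.
Government account inflow $394 billion: the RBA's securities portfolio is untouched → 0.
Asset sale (to non-banks) $347 billion: securities removed from the RBA's portfolio → −$347B.
Net: −311 + 0 − 347 = -$658 billion.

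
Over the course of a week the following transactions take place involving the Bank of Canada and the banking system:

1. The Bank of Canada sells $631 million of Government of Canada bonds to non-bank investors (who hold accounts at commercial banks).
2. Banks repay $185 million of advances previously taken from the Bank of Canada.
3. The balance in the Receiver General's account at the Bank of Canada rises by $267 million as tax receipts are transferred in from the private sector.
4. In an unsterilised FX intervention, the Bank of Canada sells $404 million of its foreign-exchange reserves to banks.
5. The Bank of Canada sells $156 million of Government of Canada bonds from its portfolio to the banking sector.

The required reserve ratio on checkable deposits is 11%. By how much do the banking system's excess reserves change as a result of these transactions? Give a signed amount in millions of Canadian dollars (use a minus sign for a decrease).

-$1544.22 million

Asset sale (to non-banks) $631 million: reserves −$631M, deposits −$631M.
Discount-window repayment $185 million: reserves −$185M, deposits 0.
Government account inflow $267 million: reserves −$267M, deposits −$267M.
FX sale $404 million: reserves −$404M, deposits 0.
OMO sale (to banks) $156 million: reserves −$156M, deposits 0.
Totals: Δreserves = −$1643M, Δdeposits = −$898M.
Δrequired reserves = 11% × −$898M = −$98.78M.
Δexcess reserves = Δreserves − Δrequired = −$1643M − (−$98.78M) = -$1544.22 million.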